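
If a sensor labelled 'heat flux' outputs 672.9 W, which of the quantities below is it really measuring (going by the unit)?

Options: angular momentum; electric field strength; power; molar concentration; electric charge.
power

heat flux should have units dimensionally equivalent to kg / s^3 (e.g. W/m²).
The given unit 'W' reduces to kg * m^2 / s^3. Of the listed options, that is the dimensionality of power.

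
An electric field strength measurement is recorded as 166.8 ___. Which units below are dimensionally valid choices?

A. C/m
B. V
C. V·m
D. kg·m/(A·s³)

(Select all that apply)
D

electric field strength has SI base units: kg * m / (A * s^3)

Checking each option against kg * m / (A * s^3):
  A. C/m: ✗ does not match
  B. V: ✗ does not match
  C. V·m: ✗ does not match
  D. kg·m/(A·s³): ✓ matches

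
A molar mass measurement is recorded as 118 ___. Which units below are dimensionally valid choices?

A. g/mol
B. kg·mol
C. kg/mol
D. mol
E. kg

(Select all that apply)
A, C

molar mass has SI base units: kg / mol

Checking each option against kg / mol:
  A. g/mol: ✓ matches
  B. kg·mol: ✗ does not match
  C. kg/mol: ✓ matches
  D. mol: ✗ does not match
  E. kg: ✗ does not match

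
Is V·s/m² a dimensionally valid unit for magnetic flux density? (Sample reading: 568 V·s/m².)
Yes

magnetic flux density has SI base units: kg / (A * s^2)
V·s/m² reduces to the same SI base units, so it is a valid unit for magnetic flux density.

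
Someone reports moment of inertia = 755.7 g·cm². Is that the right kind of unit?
Yes

moment of inertia has SI base units: kg * m^2
g·cm² reduces to the same SI base units, so it is a valid unit for moment of inertia.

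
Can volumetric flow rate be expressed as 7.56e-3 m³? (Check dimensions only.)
No

volumetric flow rate has SI base units: m^3 / s
m³ does NOT reduce to m^3 / s; a valid unit for volumetric flow rate would be e.g. m³/s.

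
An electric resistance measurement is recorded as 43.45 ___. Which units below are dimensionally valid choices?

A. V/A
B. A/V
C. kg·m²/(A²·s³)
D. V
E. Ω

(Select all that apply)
A, C, E

electric resistance has SI base units: kg * m^2 / (A^2 * s^3)

Checking each option against kg * m^2 / (A^2 * s^3):
  A. V/A: ✓ matches
  B. A/V: ✗ does not match
  C. kg·m²/(A²·s³): ✓ matches
  D. V: ✗ does not match
  E. Ω: ✓ matches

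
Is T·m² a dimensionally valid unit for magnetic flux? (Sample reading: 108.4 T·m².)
Yes

magnetic flux has SI base units: kg * m^2 / (A * s^2)
T·m² reduces to the same SI base units, so it is a valid unit for magnetic flux.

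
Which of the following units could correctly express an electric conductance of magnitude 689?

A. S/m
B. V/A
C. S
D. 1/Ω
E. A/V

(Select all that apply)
C, D, E

electric conductance has SI base units: A^2 * s^3 / (kg * m^2)

Checking each option against A^2 * s^3 / (kg * m^2):
  A. S/m: ✗ does not match
  B. V/A: ✗ does not match
  C. S: ✓ matches
  D. 1/Ω: ✓ matches
  E. A/V: ✓ matches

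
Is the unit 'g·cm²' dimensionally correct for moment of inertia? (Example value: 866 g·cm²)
Yes

moment of inertia has SI base units: kg * m^2
g·cm² reduces to the same SI base units, so it is a valid unit for moment of inertia.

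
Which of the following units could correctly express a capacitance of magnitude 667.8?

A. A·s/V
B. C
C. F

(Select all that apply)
A, C

capacitance has SI base units: A^2 * s^4 / (kg * m^2)

Checking each option against A^2 * s^4 / (kg * m^2):
  A. A·s/V: ✓ matches
  B. C: ✗ does not match
  C. F: ✓ matches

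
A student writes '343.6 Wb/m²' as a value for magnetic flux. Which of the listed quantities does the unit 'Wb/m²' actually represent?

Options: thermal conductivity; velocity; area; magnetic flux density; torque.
magnetic flux density

magnetic flux should have units dimensionally equivalent to kg * m^2 / (A * s^2) (e.g. Wb).
The given unit 'Wb/m²' reduces to kg / (A * s^2). Of the listed options, that is the dimensionality of magnetic flux density.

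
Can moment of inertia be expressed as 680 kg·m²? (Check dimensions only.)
Yes

moment of inertia has SI base units: kg * m^2
kg·m² reduces to the same SI base units, so it is a valid unit for moment of inertia.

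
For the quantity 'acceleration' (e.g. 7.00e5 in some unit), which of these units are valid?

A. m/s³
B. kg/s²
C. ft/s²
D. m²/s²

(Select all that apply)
C

acceleration has SI base units: m / s^2

Checking each option against m / s^2:
  A. m/s³: ✗ does not match
  B. kg/s²: ✗ does not match
  C. ft/s²: ✓ matches
  D. m²/s²: ✗ does not match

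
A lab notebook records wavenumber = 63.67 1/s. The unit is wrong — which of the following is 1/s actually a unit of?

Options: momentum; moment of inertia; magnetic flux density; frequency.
frequency

wavenumber should have units dimensionally equivalent to 1 / m (e.g. 1/m).
The given unit '1/s' reduces to 1 / s. Of the listed options, that is the dimensionality of frequency.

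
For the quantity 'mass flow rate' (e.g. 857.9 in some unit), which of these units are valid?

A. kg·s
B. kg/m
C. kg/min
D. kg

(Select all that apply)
C

mass flow rate has SI base units: kg / s

Checking each option against kg / s:
  A. kg·s: ✗ does not match
  B. kg/m: ✗ does not match
  C. kg/min: ✓ matches
  D. kg: ✗ does not match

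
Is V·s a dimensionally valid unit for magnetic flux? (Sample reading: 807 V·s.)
Yes

magnetic flux has SI base units: kg * m^2 / (A * s^2)
V·s reduces to the same SI base units, so it is a valid unit for magnetic flux.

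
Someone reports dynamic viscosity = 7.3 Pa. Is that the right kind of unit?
No

dynamic viscosity has SI base units: kg / (m * s)
Pa does NOT reduce to kg / (m * s); a valid unit for dynamic viscosity would be e.g. Pa·s.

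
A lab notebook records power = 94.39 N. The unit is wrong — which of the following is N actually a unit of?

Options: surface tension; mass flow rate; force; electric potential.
force

power should have units dimensionally equivalent to kg * m^2 / s^3 (e.g. W).
The given unit 'N' reduces to kg * m / s^2. Of the listed options, that is the dimensionality of force.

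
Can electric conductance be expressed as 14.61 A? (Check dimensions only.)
No

electric conductance has SI base units: A^2 * s^3 / (kg * m^2)
A does NOT reduce to A^2 * s^3 / (kg * m^2); a valid unit for electric conductance would be e.g. S.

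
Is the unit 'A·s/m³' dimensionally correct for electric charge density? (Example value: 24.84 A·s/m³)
Yes

electric charge density has SI base units: A * s / m^3
A·s/m³ reduces to the same SI base units, so it is a valid unit for electric charge density.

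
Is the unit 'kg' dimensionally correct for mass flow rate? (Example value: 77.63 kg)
No

mass flow rate has SI base units: kg / s
kg does NOT reduce to kg / s; a valid unit for mass flow rate would be e.g. kg/s.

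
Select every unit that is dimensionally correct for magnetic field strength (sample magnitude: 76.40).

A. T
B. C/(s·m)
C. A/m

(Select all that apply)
B, C

magnetic field strength has SI base units: A / m

Checking each option against A / m:
  A. T: ✗ does not match
  B. C/(s·m): ✓ matches
  C. A/m: ✓ matches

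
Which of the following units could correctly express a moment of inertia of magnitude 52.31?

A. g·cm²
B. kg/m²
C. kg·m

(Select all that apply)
A

moment of inertia has SI base units: kg * m^2

Checking each option against kg * m^2:
  A. g·cm²: ✓ matches
  B. kg/m²: ✗ does not match
  C. kg·m: ✗ does not match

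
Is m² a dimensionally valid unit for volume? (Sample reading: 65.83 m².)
No

volume has SI base units: m^3
m² does NOT reduce to m^3; a valid unit for volume would be e.g. m³.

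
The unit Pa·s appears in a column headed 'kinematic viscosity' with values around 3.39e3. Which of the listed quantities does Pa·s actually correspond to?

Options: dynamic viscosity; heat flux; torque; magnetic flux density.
dynamic viscosity

kinematic viscosity should have units dimensionally equivalent to m^2 / s (e.g. m²/s).
The given unit 'Pa·s' reduces to kg / (m * s). Of the listed options, that is the dimensionality of dynamic viscosity.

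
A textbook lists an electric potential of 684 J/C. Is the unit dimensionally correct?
Yes

electric potential has SI base units: kg * m^2 / (A * s^3)
J/C reduces to the same SI base units, so it is a valid unit for electric potential.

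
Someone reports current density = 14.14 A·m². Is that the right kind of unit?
No

current density has SI base units: A / m^2
A·m² does NOT reduce to A / m^2; a valid unit for current density would be e.g. A/m².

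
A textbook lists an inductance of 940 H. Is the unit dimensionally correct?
Yes

inductance has SI base units: kg * m^2 / (A^2 * s^2)
H reduces to the same SI base units, so it is a valid unit for inductance.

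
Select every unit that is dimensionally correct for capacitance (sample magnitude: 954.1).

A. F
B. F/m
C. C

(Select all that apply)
A

capacitance has SI base units: A^2 * s^4 / (kg * m^2)

Checking each option against A^2 * s^4 / (kg * m^2):
  A. F: ✓ matches
  B. F/m: ✗ does not match
  C. C: ✗ does not match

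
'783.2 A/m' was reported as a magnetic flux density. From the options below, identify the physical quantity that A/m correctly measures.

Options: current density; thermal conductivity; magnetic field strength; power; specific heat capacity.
magnetic field strength

magnetic flux density should have units dimensionally equivalent to kg / (A * s^2) (e.g. T).
The given unit 'A/m' reduces to A / m. Of the listed options, that is the dimensionality of magnetic field strength.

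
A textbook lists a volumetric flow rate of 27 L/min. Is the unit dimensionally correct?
Yes

volumetric flow rate has SI base units: m^3 / s
L/min reduces to the same SI base units, so it is a valid unit for volumetric flow rate.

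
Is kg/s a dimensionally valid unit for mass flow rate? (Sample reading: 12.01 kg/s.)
Yes

mass flow rate has SI base units: kg / s
kg/s reduces to the same SI base units, so it is a valid unit for mass flow rate.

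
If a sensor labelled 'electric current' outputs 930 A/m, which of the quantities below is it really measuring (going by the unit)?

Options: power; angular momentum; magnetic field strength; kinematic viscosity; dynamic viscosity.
magnetic field strength

electric current should have units dimensionally equivalent to A (e.g. A).
The given unit 'A/m' reduces to A / m. Of the listed options, that is the dimensionality of magnetic field strength.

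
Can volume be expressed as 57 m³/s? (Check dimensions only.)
No

volume has SI base units: m^3
m³/s does NOT reduce to m^3; a valid unit for volume would be e.g. m³.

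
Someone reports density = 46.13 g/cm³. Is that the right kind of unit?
Yes

density has SI base units: kg / m^3
g/cm³ reduces to the same SI base units, so it is a valid unit for density.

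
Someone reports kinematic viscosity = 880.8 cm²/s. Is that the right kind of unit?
Yes

kinematic viscosity has SI base units: m^2 / s
cm²/s reduces to the same SI base units, so it is a valid unit for kinematic viscosity.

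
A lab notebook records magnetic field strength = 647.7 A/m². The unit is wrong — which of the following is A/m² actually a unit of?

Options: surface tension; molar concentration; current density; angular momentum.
current density

magnetic field strength should have units dimensionally equivalent to A / m (e.g. A/m).
The given unit 'A/m²' reduces to A / m^2. Of the listed options, that is the dimensionality of current density.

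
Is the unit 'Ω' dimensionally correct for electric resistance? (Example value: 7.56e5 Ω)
Yes

electric resistance has SI base units: kg * m^2 / (A^2 * s^3)
Ω reduces to the same SI base units, so it is a valid unit for electric resistance.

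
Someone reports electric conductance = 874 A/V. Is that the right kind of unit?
Yes

electric conductance has SI base units: A^2 * s^3 / (kg * m^2)
A/V reduces to the same SI base units, so it is a valid unit for electric conductance.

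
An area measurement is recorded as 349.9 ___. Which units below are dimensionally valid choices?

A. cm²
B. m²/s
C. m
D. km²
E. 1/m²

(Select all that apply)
A, D

area has SI base units: m^2

Checking each option against m^2:
  A. cm²: ✓ matches
  B. m²/s: ✗ does not match
  C. m: ✗ does not match
  D. km²: ✓ matches
  E. 1/m²: ✗ does not match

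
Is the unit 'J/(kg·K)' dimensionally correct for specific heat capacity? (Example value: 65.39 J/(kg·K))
Yes

specific heat capacity has SI base units: m^2 / (s^2 * K)
J/(kg·K) reduces to the same SI base units, so it is a valid unit for specific heat capacity.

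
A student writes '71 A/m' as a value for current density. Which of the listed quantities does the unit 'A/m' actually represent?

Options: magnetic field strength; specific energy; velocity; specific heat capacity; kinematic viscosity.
magnetic field strength

current density should have units dimensionally equivalent to A / m^2 (e.g. A/m²).
The given unit 'A/m' reduces to A / m. Of the listed options, that is the dimensionality of magnetic field strength.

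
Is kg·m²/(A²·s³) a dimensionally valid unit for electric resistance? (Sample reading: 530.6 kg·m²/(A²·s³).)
Yes

electric resistance has SI base units: kg * m^2 / (A^2 * s^3)
kg·m²/(A²·s³) reduces to the same SI base units, so it is a valid unit for electric resistance.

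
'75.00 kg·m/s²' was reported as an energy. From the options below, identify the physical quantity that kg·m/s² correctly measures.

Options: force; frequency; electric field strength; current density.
force

energy should have units dimensionally equivalent to kg * m^2 / s^2 (e.g. J).
The given unit 'kg·m/s²' reduces to kg * m / s^2. Of the listed options, that is the dimensionality of force.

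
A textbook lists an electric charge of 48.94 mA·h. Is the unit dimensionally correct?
Yes

electric charge has SI base units: A * s
mA·h reduces to the same SI base units, so it is a valid unit for electric charge.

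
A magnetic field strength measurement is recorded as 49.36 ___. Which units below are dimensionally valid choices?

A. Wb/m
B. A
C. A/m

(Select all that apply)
C

magnetic field strength has SI base units: A / m

Checking each option against A / m:
  A. Wb/m: ✗ does not match
  B. A: ✗ does not match
  C. A/m: ✓ matches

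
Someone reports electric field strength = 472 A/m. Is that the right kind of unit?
No

electric field strength has SI base units: kg * m / (A * s^3)
A/m does NOT reduce to kg * m / (A * s^3); a valid unit for electric field strength would be e.g. V/m.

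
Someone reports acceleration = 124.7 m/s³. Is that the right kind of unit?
No

acceleration has SI base units: m / s^2
m/s³ does NOT reduce to m / s^2; a valid unit for acceleration would be e.g. m/s².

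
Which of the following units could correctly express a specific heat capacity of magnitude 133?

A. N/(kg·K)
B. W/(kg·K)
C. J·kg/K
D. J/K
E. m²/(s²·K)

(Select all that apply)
E

specific heat capacity has SI base units: m^2 / (s^2 * K)

Checking each option against m^2 / (s^2 * K):
  A. N/(kg·K): ✗ does not match
  B. W/(kg·K): ✗ does not match
  C. J·kg/K: ✗ does not match
  D. J/K: ✗ does not match
  E. m²/(s²·K): ✓ matches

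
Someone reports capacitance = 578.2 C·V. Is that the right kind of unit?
No

capacitance has SI base units: A^2 * s^4 / (kg * m^2)
C·V does NOT reduce to A^2 * s^4 / (kg * m^2); a valid unit for capacitance would be e.g. F.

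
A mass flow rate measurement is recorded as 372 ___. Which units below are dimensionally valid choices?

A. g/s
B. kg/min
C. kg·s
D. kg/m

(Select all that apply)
A, B

mass flow rate has SI base units: kg / s

Checking each option against kg / s:
  A. g/s: ✓ matches
  B. kg/min: ✓ matches
  C. kg·s: ✗ does not match
  D. kg/m: ✗ does not match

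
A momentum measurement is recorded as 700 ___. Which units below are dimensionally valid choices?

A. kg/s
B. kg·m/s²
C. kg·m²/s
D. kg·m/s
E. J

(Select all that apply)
D

momentum has SI base units: kg * m / s

Checking each option against kg * m / s:
  A. kg/s: ✗ does not match
  B. kg·m/s²: ✗ does not match
  C. kg·m²/s: ✗ does not match
  D. kg·m/s: ✓ matches
  E. J: ✗ does not match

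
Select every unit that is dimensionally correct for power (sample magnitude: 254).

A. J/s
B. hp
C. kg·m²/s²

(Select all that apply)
A, B

power has SI base units: kg * m^2 / s^3

Checking each option against kg * m^2 / s^3:
  A. J/s: ✓ matches
  B. hp: ✓ matches
  C. kg·m²/s²: ✗ does not match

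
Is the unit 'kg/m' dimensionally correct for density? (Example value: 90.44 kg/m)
No

density has SI base units: kg / m^3
kg/m does NOT reduce to kg / m^3; a valid unit for density would be e.g. kg/m³.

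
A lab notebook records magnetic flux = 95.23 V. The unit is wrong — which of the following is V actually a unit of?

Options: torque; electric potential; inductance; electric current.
electric potential

magnetic flux should have units dimensionally equivalent to kg * m^2 / (A * s^2) (e.g. Wb).
The given unit 'V' reduces to kg * m^2 / (A * s^3). Of the listed options, that is the dimensionality of electric potential.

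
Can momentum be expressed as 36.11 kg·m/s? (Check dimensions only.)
Yes

momentum has SI base units: kg * m / s
kg·m/s reduces to the same SI base units, so it is a valid unit for momentum.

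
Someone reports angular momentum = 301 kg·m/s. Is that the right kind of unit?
No

angular momentum has SI base units: kg * m^2 / s
kg·m/s does NOT reduce to kg * m^2 / s; a valid unit for angular momentum would be e.g. kg·m²/s.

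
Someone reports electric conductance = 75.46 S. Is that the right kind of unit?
Yes

electric conductance has SI base units: A^2 * s^3 / (kg * m^2)
S reduces to the same SI base units, so it is a valid unit for electric conductance.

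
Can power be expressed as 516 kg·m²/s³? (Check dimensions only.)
Yes

power has SI base units: kg * m^2 / s^3
kg·m²/s³ reduces to the same SI base units, so it is a valid unit for power.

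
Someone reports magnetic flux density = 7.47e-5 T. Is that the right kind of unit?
Yes

magnetic flux density has SI base units: kg / (A * s^2)
T reduces to the same SI base units, so it is a valid unit for magnetic flux density.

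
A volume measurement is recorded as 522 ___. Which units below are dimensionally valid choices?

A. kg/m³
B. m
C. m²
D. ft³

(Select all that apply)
D

volume has SI base units: m^3

Checking each option against m^3:
  A. kg/m³: ✗ does not match
  B. m: ✗ does not match
  C. m²: ✗ does not match
  D. ft³: ✓ matches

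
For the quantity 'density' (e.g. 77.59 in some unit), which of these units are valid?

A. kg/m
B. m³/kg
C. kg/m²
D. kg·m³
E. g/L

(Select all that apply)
E

density has SI base units: kg / m^3

Checking each option against kg / m^3:
  A. kg/m: ✗ does not match
  B. m³/kg: ✗ does not match
  C. kg/m²: ✗ does not match
  D. kg·m³: ✗ does not match
  E. g/L: ✓ matches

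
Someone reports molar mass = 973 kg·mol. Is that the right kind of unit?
No

molar mass has SI base units: kg / mol
kg·mol does NOT reduce to kg / mol; a valid unit for molar mass would be e.g. kg/mol.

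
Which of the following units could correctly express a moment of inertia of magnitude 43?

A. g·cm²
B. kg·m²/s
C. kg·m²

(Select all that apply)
A, C

moment of inertia has SI base units: kg * m^2

Checking each option against kg * m^2:
  A. g·cm²: ✓ matches
  B. kg·m²/s: ✗ does not match
  C. kg·m²: ✓ matches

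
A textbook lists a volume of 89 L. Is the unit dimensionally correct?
Yes

volume has SI base units: m^3
L reduces to the same SI base units, so it is a valid unit for volume.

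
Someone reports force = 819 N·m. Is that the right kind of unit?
No

force has SI base units: kg * m / s^2
N·m does NOT reduce to kg * m / s^2; a valid unit for force would be e.g. N.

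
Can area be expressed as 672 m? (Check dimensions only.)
No

area has SI base units: m^2
m does NOT reduce to m^2; a valid unit for area would be e.g. m².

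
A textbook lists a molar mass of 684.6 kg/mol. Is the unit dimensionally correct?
Yes

molar mass has SI base units: kg / mol
kg/mol reduces to the same SI base units, so it is a valid unit for molar mass.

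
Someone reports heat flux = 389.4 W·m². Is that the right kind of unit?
No

heat flux has SI base units: kg / s^3
W·m² does NOT reduce to kg / s^3; a valid unit for heat flux would be e.g. W/m².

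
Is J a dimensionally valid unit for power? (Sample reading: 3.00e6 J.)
No

power has SI base units: kg * m^2 / s^3
J does NOT reduce to kg * m^2 / s^3; a valid unit for power would be e.g. W.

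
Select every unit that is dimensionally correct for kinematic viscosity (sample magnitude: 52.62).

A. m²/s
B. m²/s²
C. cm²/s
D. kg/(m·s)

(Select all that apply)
A, C

kinematic viscosity has SI base units: m^2 / s

Checking each option against m^2 / s:
  A. m²/s: ✓ matches
  B. m²/s²: ✗ does not match
  C. cm²/s: ✓ matches
  D. kg/(m·s): ✗ does not match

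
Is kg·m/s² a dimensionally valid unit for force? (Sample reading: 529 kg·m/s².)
Yes

force has SI base units: kg * m / s^2
kg·m/s² reduces to the same SI base units, so it is a valid unit for force.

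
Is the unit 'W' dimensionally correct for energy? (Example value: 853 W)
No

energy has SI base units: kg * m^2 / s^2
W does NOT reduce to kg * m^2 / s^2; a valid unit for energy would be e.g. J.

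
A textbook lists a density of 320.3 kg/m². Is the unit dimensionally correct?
No

density has SI base units: kg / m^3
kg/m² does NOT reduce to kg / m^3; a valid unit for density would be e.g. kg/m³.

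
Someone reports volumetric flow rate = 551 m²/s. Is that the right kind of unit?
No

volumetric flow rate has SI base units: m^3 / s
m²/s does NOT reduce to m^3 / s; a valid unit for volumetric flow rate would be e.g. m³/s.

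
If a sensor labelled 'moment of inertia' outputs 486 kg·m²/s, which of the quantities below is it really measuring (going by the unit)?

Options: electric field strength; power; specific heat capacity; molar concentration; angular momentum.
angular momentum

moment of inertia should have units dimensionally equivalent to kg * m^2 (e.g. kg·m²).
The given unit 'kg·m²/s' reduces to kg * m^2 / s. Of the listed options, that is the dimensionality of angular momentum.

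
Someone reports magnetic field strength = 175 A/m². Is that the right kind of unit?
No

magnetic field strength has SI base units: A / m
A/m² does NOT reduce to A / m; a valid unit for magnetic field strength would be e.g. A/m.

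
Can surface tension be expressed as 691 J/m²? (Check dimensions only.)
Yes

surface tension has SI base units: kg / s^2
J/m² reduces to the same SI base units, so it is a valid unit for surface tension.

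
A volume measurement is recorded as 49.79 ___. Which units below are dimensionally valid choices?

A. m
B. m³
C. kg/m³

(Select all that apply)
B

volume has SI base units: m^3

Checking each option against m^3:
  A. m: ✗ does not match
  B. m³: ✓ matches
  C. kg/m³: ✗ does not match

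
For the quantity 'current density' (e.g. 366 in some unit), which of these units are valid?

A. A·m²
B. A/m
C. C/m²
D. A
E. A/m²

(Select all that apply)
E

current density has SI base units: A / m^2

Checking each option against A / m^2:
  A. A·m²: ✗ does not match
  B. A/m: ✗ does not match
  C. C/m²: ✗ does not match
  D. A: ✗ does not match
  E. A/m²: ✓ matches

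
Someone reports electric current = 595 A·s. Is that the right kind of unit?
No

electric current has SI base units: A
A·s does NOT reduce to A; a valid unit for electric current would be e.g. A.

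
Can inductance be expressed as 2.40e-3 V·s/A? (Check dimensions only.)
Yes

inductance has SI base units: kg * m^2 / (A^2 * s^2)
V·s/A reduces to the same SI base units, so it is a valid unit for inductance.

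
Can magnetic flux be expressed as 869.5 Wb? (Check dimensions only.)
Yes

magnetic flux has SI base units: kg * m^2 / (A * s^2)
Wb reduces to the same SI base units, so it is a valid unit for magnetic flux.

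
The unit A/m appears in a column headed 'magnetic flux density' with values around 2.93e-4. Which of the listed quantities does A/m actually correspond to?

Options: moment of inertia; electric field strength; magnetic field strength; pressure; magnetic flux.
magnetic field strength

magnetic flux density should have units dimensionally equivalent to kg / (A * s^2) (e.g. T).
The given unit 'A/m' reduces to A / m. Of the listed options, that is the dimensionality of magnetic field strength.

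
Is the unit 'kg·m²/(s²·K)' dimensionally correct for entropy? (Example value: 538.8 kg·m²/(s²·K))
Yes

entropy has SI base units: kg * m^2 / (s^2 * K)
kg·m²/(s²·K) reduces to the same SI base units, so it is a valid unit for entropy.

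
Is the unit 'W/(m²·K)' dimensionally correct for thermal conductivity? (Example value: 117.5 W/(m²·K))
No

thermal conductivity has SI base units: kg * m / (s^3 * K)
W/(m²·K) does NOT reduce to kg * m / (s^3 * K); a valid unit for thermal conductivity would be e.g. W/(m·K).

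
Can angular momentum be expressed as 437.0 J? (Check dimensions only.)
No

angular momentum has SI base units: kg * m^2 / s
J does NOT reduce to kg * m^2 / s; a valid unit for angular momentum would be e.g. kg·m²/s.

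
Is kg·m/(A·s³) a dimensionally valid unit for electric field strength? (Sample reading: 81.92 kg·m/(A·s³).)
Yes

electric field strength has SI base units: kg * m / (A * s^3)
kg·m/(A·s³) reduces to the same SI base units, so it is a valid unit for electric field strength.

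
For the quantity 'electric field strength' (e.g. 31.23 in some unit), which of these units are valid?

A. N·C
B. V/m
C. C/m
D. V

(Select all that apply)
B

electric field strength has SI base units: kg * m / (A * s^3)

Checking each option against kg * m / (A * s^3):
  A. N·C: ✗ does not match
  B. V/m: ✓ matches
  C. C/m: ✗ does not match
  D. V: ✗ does not match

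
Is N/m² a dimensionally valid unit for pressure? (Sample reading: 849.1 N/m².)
Yes

pressure has SI base units: kg / (m * s^2)
N/m² reduces to the same SI base units, so it is a valid unit for pressure.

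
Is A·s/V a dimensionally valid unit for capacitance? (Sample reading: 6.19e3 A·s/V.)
Yes

capacitance has SI base units: A^2 * s^4 / (kg * m^2)
A·s/V reduces to the same SI base units, so it is a valid unit for capacitance.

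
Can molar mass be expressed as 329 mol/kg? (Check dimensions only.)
No

molar mass has SI base units: kg / mol
mol/kg does NOT reduce to kg / mol; a valid unit for molar mass would be e.g. kg/mol.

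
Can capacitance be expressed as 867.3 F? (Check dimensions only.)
Yes

capacitance has SI base units: A^2 * s^4 / (kg * m^2)
F reduces to the same SI base units, so it is a valid unit for capacitance.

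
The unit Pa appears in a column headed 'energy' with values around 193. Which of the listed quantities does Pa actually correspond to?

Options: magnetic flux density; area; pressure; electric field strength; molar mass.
pressure

energy should have units dimensionally equivalent to kg * m^2 / s^2 (e.g. J).
The given unit 'Pa' reduces to kg / (m * s^2). Of the listed options, that is the dimensionality of pressure.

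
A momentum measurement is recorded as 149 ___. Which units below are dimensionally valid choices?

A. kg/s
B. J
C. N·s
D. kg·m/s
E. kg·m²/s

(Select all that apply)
C, D

momentum has SI base units: kg * m / s

Checking each option against kg * m / s:
  A. kg/s: ✗ does not match
  B. J: ✗ does not match
  C. N·s: ✓ matches
  D. kg·m/s: ✓ matches
  E. kg·m²/s: ✗ does not match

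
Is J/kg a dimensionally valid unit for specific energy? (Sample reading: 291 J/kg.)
Yes

specific energy has SI base units: m^2 / s^2
J/kg reduces to the same SI base units, so it is a valid unit for specific energy.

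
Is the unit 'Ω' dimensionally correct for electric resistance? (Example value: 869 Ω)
Yes

electric resistance has SI base units: kg * m^2 / (A^2 * s^3)
Ω reduces to the same SI base units, so it is a valid unit for electric resistance.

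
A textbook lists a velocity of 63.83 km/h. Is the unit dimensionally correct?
Yes

velocity has SI base units: m / s
km/h reduces to the same SI base units, so it is a valid unit for velocity.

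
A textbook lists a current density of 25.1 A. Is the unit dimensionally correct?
No

current density has SI base units: A / m^2
A does NOT reduce to A / m^2; a valid unit for current density would be e.g. A/m².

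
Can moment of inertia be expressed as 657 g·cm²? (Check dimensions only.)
Yes

moment of inertia has SI base units: kg * m^2
g·cm² reduces to the same SI base units, so it is a valid unit for moment of inertia.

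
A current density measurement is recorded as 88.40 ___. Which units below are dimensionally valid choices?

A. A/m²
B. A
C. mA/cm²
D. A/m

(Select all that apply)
A, C

current density has SI base units: A / m^2

Checking each option against A / m^2:
  A. A/m²: ✓ matches
  B. A: ✗ does not match
  C. mA/cm²: ✓ matches
  D. A/m: ✗ does not match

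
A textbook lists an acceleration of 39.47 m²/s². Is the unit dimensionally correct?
No

acceleration has SI base units: m / s^2
m²/s² does NOT reduce to m / s^2; a valid unit for acceleration would be e.g. m/s².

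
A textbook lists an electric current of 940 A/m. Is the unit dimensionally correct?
No

electric current has SI base units: A
A/m does NOT reduce to A; a valid unit for electric current would be e.g. A.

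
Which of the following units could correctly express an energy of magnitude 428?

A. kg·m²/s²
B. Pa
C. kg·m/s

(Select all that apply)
A

energy has SI base units: kg * m^2 / s^2

Checking each option against kg * m^2 / s^2:
  A. kg·m²/s²: ✓ matches
  B. Pa: ✗ does not match
  C. kg·m/s: ✗ does not match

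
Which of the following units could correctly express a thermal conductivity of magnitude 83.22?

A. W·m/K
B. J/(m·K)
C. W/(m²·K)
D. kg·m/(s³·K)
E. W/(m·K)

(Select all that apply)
D, E

thermal conductivity has SI base units: kg * m / (s^3 * K)

Checking each option against kg * m / (s^3 * K):
  A. W·m/K: ✗ does not match
  B. J/(m·K): ✗ does not match
  C. W/(m²·K): ✗ does not match
  D. kg·m/(s³·K): ✓ matches
  E. W/(m·K): ✓ matches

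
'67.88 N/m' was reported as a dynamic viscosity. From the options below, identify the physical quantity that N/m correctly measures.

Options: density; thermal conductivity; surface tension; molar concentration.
surface tension

dynamic viscosity should have units dimensionally equivalent to kg / (m * s) (e.g. Pa·s).
The given unit 'N/m' reduces to kg / s^2. Of the listed options, that is the dimensionality of surface tension.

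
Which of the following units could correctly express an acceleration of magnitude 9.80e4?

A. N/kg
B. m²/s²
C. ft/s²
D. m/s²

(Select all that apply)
A, C, D

acceleration has SI base units: m / s^2

Checking each option against m / s^2:
  A. N/kg: ✓ matches
  B. m²/s²: ✗ does not match
  C. ft/s²: ✓ matches
  D. m/s²: ✓ matches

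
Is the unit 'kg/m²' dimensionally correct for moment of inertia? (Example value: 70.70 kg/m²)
No

moment of inertia has SI base units: kg * m^2
kg/m² does NOT reduce to kg * m^2; a valid unit for moment of inertia would be e.g. kg·m².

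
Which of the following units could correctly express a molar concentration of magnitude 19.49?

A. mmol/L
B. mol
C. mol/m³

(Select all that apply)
A, C

molar concentration has SI base units: mol / m^3

Checking each option against mol / m^3:
  A. mmol/L: ✓ matches
  B. mol: ✗ does not match
  C. mol/m³: ✓ matches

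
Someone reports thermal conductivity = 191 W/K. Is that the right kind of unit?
No

thermal conductivity has SI base units: kg * m / (s^3 * K)
W/K does NOT reduce to kg * m / (s^3 * K); a valid unit for thermal conductivity would be e.g. W/(m·K).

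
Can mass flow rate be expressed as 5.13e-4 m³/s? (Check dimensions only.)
No

mass flow rate has SI base units: kg / s
m³/s does NOT reduce to kg / s; a valid unit for mass flow rate would be e.g. kg/s.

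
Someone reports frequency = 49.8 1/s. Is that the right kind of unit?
Yes

frequency has SI base units: 1 / s
1/s reduces to the same SI base units, so it is a valid unit for frequency.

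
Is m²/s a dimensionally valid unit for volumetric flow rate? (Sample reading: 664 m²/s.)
No

volumetric flow rate has SI base units: m^3 / s
m²/s does NOT reduce to m^3 / s; a valid unit for volumetric flow rate would be e.g. m³/s.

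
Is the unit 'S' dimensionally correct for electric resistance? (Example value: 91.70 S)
No

electric resistance has SI base units: kg * m^2 / (A^2 * s^3)
S does NOT reduce to kg * m^2 / (A^2 * s^3); a valid unit for electric resistance would be e.g. Ω.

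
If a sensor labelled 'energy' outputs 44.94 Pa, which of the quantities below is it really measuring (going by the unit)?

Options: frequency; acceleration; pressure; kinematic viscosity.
pressure

energy should have units dimensionally equivalent to kg * m^2 / s^2 (e.g. J).
The given unit 'Pa' reduces to kg / (m * s^2). Of the listed options, that is the dimensionality of pressure.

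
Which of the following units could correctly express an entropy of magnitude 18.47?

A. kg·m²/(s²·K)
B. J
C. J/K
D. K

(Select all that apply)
A, C

entropy has SI base units: kg * m^2 / (s^2 * K)

Checking each option against kg * m^2 / (s^2 * K):
  A. kg·m²/(s²·K): ✓ matches
  B. J: ✗ does not match
  C. J/K: ✓ matches
  D. K: ✗ does not match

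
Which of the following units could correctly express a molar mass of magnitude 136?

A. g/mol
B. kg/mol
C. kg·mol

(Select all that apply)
A, B

molar mass has SI base units: kg / mol

Checking each option against kg / mol:
  A. g/mol: ✓ matches
  B. kg/mol: ✓ matches
  C. kg·mol: ✗ does not match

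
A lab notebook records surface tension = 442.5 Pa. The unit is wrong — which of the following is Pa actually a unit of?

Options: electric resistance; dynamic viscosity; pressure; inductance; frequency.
pressure

surface tension should have units dimensionally equivalent to kg / s^2 (e.g. N/m).
The given unit 'Pa' reduces to kg / (m * s^2). Of the listed options, that is the dimensionality of pressure.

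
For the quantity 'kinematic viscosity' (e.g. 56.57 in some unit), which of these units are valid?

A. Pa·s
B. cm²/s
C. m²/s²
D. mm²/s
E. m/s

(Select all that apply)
B, D

kinematic viscosity has SI base units: m^2 / s

Checking each option against m^2 / s:
  A. Pa·s: ✗ does not match
  B. cm²/s: ✓ matches
  C. m²/s²: ✗ does not match
  D. mm²/s: ✓ matches
  E. m/s: ✗ does not match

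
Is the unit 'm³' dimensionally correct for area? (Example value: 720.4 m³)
No

area has SI base units: m^2
m³ does NOT reduce to m^2; a valid unit for area would be e.g. m².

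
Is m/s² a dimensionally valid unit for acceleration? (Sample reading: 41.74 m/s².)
Yes

acceleration has SI base units: m / s^2
m/s² reduces to the same SI base units, so it is a valid unit for acceleration.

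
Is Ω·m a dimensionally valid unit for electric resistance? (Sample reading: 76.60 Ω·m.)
No

electric resistance has SI base units: kg * m^2 / (A^2 * s^3)
Ω·m does NOT reduce to kg * m^2 / (A^2 * s^3); a valid unit for electric resistance would be e.g. Ω.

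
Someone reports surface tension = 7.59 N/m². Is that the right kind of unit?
No

surface tension has SI base units: kg / s^2
N/m² does NOT reduce to kg / s^2; a valid unit for surface tension would be e.g. N/m.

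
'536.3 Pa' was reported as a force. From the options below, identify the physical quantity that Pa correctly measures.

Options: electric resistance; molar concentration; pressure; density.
pressure

force should have units dimensionally equivalent to kg * m / s^2 (e.g. N).
The given unit 'Pa' reduces to kg / (m * s^2). Of the listed options, that is the dimensionality of pressure.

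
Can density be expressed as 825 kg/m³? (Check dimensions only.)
Yes

density has SI base units: kg / m^3
kg/m³ reduces to the same SI base units, so it is a valid unit for density.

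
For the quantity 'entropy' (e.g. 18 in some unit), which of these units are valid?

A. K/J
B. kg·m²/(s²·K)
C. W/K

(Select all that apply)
B

entropy has SI base units: kg * m^2 / (s^2 * K)

Checking each option against kg * m^2 / (s^2 * K):
  A. K/J: ✗ does not match
  B. kg·m²/(s²·K): ✓ matches
  C. W/K: ✗ does not match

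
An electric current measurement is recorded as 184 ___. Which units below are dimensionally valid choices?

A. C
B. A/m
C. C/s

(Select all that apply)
C

electric current has SI base units: A

Checking each option against A:
  A. C: ✗ does not match
  B. A/m: ✗ does not match
  C. C/s: ✓ matches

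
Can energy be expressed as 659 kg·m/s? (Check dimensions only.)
No

energy has SI base units: kg * m^2 / s^2
kg·m/s does NOT reduce to kg * m^2 / s^2; a valid unit for energy would be e.g. J.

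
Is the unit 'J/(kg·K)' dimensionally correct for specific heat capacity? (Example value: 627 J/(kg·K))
Yes

specific heat capacity has SI base units: m^2 / (s^2 * K)
J/(kg·K) reduces to the same SI base units, so it is a valid unit for specific heat capacity.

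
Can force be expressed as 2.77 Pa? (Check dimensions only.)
No

force has SI base units: kg * m / s^2
Pa does NOT reduce to kg * m / s^2; a valid unit for force would be e.g. N.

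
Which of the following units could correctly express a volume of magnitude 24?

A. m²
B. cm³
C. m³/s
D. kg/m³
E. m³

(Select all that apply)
B, E

volume has SI base units: m^3

Checking each option against m^3:
  A. m²: ✗ does not match
  B. cm³: ✓ matches
  C. m³/s: ✗ does not match
  D. kg/m³: ✗ does not match
  E. m³: ✓ matches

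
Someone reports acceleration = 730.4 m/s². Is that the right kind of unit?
Yes

acceleration has SI base units: m / s^2
m/s² reduces to the same SI base units, so it is a valid unit for acceleration.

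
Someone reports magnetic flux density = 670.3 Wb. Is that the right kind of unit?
No

magnetic flux density has SI base units: kg / (A * s^2)
Wb does NOT reduce to kg / (A * s^2); a valid unit for magnetic flux density would be e.g. T.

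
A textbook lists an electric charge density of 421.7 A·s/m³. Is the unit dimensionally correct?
Yes

electric charge density has SI base units: A * s / m^3
A·s/m³ reduces to the same SI base units, so it is a valid unit for electric charge density.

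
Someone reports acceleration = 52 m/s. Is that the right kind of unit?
No

acceleration has SI base units: m / s^2
m/s does NOT reduce to m / s^2; a valid unit for acceleration would be e.g. m/s².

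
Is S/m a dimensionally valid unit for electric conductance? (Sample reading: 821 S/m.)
No

electric conductance has SI base units: A^2 * s^3 / (kg * m^2)
S/m does NOT reduce to A^2 * s^3 / (kg * m^2); a valid unit for electric conductance would be e.g. S.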